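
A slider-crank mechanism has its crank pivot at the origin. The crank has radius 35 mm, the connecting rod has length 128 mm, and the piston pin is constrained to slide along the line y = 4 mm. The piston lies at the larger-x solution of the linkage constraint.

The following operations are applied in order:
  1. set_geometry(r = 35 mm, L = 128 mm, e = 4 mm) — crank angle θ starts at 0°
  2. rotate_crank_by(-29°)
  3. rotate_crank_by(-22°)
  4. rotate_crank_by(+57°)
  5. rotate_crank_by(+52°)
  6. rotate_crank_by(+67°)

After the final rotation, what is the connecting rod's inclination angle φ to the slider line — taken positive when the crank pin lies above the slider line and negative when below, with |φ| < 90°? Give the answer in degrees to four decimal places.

set_geometry: r = 35 mm, L = 128 mm, e = 4 mm; θ ← 0°
rotate_crank_by(-29°): θ ← 0° -29° = -29°
rotate_crank_by(-22°): θ ← -29° -22° = -51°
rotate_crank_by(+57°): θ ← -51° +57° = 6°
rotate_crank_by(+52°): θ ← 6° +52° = 58°
rotate_crank_by(+67°): θ ← 58° +67° = 125°
crank pin P = (r cos θ, r sin θ) = (-20.075175, 28.670322)
h = r sin θ − e = 28.670322 − 4 = 24.670322
sin φ = h / L = 24.670322 / 128 = 0.19273689
φ = arcsin(0.19273689) = 11.112549°

11.1125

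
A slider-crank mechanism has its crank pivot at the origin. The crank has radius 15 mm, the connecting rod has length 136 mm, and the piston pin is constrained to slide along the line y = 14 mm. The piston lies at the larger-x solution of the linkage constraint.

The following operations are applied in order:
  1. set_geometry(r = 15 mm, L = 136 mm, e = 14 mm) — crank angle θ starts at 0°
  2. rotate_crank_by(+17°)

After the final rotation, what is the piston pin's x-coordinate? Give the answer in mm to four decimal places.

150.0043

set_geometry: r = 15 mm, L = 136 mm, e = 14 mm; θ ← 0°
rotate_crank_by(+17°): θ ← 0° +17° = 17°
crank pin P = (r cos θ, r sin θ) = (14.344571, 4.385576)
h = r sin θ − e = 4.385576 − 14 = -9.614424
x = r cos θ + √(L² − h²) = 14.344571 + √(18496.0 − 92.4372) = 14.344571 + 135.659732 = 150.004303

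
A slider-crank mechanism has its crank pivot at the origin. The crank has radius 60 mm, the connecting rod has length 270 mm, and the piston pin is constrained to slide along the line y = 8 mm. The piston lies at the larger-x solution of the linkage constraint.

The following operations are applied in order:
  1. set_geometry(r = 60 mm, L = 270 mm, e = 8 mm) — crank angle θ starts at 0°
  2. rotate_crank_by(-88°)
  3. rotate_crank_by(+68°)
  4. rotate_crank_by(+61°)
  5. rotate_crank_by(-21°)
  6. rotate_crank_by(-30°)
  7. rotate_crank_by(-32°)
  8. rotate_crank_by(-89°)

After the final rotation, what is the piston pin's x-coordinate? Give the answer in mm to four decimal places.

225.3268

set_geometry: r = 60 mm, L = 270 mm, e = 8 mm; θ ← 0°
rotate_crank_by(-88°): θ ← 0° -88° = -88°
rotate_crank_by(+68°): θ ← -88° +68° = -20°
rotate_crank_by(+61°): θ ← -20° +61° = 41°
rotate_crank_by(-21°): θ ← 41° -21° = 20°
rotate_crank_by(-30°): θ ← 20° -30° = -10°
rotate_crank_by(-32°): θ ← -10° -32° = -42°
rotate_crank_by(-89°): θ ← -42° -89° = -131°
crank pin P = (r cos θ, r sin θ) = (-39.363542, -45.282575)
h = r sin θ − e = -45.282575 − 8 = -53.282575
x = r cos θ + √(L² − h²) = -39.363542 + √(72900.0 − 2839.0328) = -39.363542 + 264.690323 = 225.326782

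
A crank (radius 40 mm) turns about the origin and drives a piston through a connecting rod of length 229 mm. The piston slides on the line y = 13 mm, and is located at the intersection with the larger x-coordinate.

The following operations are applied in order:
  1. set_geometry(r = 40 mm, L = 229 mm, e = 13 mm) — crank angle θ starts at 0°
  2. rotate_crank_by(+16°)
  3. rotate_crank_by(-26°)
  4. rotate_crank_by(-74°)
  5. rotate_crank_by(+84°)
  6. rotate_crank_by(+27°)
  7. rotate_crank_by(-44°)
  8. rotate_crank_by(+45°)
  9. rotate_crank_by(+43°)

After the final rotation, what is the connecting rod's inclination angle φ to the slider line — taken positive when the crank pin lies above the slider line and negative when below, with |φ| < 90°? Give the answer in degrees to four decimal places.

6.2224

set_geometry: r = 40 mm, L = 229 mm, e = 13 mm; θ ← 0°
rotate_crank_by(+16°): θ ← 0° +16° = 16°
rotate_crank_by(-26°): θ ← 16° -26° = -10°
rotate_crank_by(-74°): θ ← -10° -74° = -84°
rotate_crank_by(+84°): θ ← -84° +84° = 0°
rotate_crank_by(+27°): θ ← 0° +27° = 27°
rotate_crank_by(-44°): θ ← 27° -44° = -17°
rotate_crank_by(+45°): θ ← -17° +45° = 28°
rotate_crank_by(+43°): θ ← 28° +43° = 71°
crank pin P = (r cos θ, r sin θ) = (13.022726, 37.820743)
h = r sin θ − e = 37.820743 − 13 = 24.820743
sin φ = h / L = 24.820743 / 229 = 0.10838752
φ = arcsin(0.10838752) = 6.222372°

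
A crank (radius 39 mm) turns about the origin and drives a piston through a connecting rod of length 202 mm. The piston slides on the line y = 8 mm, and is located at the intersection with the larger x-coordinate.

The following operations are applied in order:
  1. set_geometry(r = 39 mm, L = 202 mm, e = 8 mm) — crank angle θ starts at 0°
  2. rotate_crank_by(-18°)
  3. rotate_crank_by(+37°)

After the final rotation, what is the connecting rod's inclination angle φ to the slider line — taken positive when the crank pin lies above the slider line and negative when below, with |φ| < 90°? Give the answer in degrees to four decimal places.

set_geometry: r = 39 mm, L = 202 mm, e = 8 mm; θ ← 0°
rotate_crank_by(-18°): θ ← 0° -18° = -18°
rotate_crank_by(+37°): θ ← -18° +37° = 19°
crank pin P = (r cos θ, r sin θ) = (36.875224, 12.697158)
h = r sin θ − e = 12.697158 − 8 = 4.697158
sin φ = h / L = 4.697158 / 202 = 0.02325326
φ = arcsin(0.02325326) = 1.332434°

1.3324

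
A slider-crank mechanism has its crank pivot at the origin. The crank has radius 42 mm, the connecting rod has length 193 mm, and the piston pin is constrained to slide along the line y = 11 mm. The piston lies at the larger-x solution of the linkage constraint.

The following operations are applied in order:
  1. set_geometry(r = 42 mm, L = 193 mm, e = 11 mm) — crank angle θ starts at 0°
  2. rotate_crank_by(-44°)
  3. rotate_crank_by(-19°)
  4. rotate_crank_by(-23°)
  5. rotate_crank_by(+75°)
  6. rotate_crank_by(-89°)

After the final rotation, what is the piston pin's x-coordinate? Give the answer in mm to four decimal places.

set_geometry: r = 42 mm, L = 193 mm, e = 11 mm; θ ← 0°
rotate_crank_by(-44°): θ ← 0° -44° = -44°
rotate_crank_by(-19°): θ ← -44° -19° = -63°
rotate_crank_by(-23°): θ ← -63° -23° = -86°
rotate_crank_by(+75°): θ ← -86° +75° = -11°
rotate_crank_by(-89°): θ ← -11° -89° = -100°
crank pin P = (r cos θ, r sin θ) = (-7.293223, -41.361926)
h = r sin θ − e = -41.361926 − 11 = -52.361926
x = r cos θ + √(L² − h²) = -7.293223 + √(37249.0 − 2741.7713) = -7.293223 + 185.761214 = 178.467991

178.4680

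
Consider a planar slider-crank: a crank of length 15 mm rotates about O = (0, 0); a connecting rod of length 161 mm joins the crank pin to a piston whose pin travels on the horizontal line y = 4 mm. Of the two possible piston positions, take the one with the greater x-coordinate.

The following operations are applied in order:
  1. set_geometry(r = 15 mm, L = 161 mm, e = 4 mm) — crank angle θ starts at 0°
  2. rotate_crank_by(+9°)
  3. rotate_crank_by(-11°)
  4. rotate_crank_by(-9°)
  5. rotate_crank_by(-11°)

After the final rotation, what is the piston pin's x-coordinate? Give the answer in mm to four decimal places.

174.6201

set_geometry: r = 15 mm, L = 161 mm, e = 4 mm; θ ← 0°
rotate_crank_by(+9°): θ ← 0° +9° = 9°
rotate_crank_by(-11°): θ ← 9° -11° = -2°
rotate_crank_by(-9°): θ ← -2° -9° = -11°
rotate_crank_by(-11°): θ ← -11° -11° = -22°
crank pin P = (r cos θ, r sin θ) = (13.907758, -5.619099)
h = r sin θ − e = -5.619099 − 4 = -9.619099
x = r cos θ + √(L² − h²) = 13.907758 + √(25921.0 − 92.5271) = 13.907758 + 160.712392 = 174.620150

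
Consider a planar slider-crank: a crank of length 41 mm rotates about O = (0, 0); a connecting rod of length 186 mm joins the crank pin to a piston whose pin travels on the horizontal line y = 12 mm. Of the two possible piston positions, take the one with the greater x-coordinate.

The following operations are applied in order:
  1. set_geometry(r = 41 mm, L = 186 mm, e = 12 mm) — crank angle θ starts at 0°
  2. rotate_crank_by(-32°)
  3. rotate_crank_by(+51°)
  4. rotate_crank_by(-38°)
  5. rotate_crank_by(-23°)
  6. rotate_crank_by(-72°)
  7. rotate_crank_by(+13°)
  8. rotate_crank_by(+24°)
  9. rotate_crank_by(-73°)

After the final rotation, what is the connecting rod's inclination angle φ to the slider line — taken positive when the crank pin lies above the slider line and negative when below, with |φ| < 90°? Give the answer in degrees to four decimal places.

-10.0630

set_geometry: r = 41 mm, L = 186 mm, e = 12 mm; θ ← 0°
rotate_crank_by(-32°): θ ← 0° -32° = -32°
rotate_crank_by(+51°): θ ← -32° +51° = 19°
rotate_crank_by(-38°): θ ← 19° -38° = -19°
rotate_crank_by(-23°): θ ← -19° -23° = -42°
rotate_crank_by(-72°): θ ← -42° -72° = -114°
rotate_crank_by(+13°): θ ← -114° +13° = -101°
rotate_crank_by(+24°): θ ← -101° +24° = -77°
rotate_crank_by(-73°): θ ← -77° -73° = -150°
crank pin P = (r cos θ, r sin θ) = (-35.507042, -20.500000)
h = r sin θ − e = -20.500000 − 12 = -32.500000
sin φ = h / L = -32.500000 / 186 = -0.17473118
φ = arcsin(-0.17473118) = -10.063015°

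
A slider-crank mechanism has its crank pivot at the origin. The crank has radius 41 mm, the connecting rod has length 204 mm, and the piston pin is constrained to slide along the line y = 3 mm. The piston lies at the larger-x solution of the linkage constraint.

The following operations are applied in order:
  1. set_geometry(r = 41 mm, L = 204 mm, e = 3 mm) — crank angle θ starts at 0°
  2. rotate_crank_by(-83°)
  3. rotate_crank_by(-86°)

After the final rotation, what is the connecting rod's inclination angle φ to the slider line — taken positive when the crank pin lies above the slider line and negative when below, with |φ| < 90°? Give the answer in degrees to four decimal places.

-3.0412

set_geometry: r = 41 mm, L = 204 mm, e = 3 mm; θ ← 0°
rotate_crank_by(-83°): θ ← 0° -83° = -83°
rotate_crank_by(-86°): θ ← -83° -86° = -169°
crank pin P = (r cos θ, r sin θ) = (-40.246715, -7.823169)
h = r sin θ − e = -7.823169 − 3 = -10.823169
sin φ = h / L = -10.823169 / 204 = -0.05305475
φ = arcsin(-0.05305475) = -3.041241°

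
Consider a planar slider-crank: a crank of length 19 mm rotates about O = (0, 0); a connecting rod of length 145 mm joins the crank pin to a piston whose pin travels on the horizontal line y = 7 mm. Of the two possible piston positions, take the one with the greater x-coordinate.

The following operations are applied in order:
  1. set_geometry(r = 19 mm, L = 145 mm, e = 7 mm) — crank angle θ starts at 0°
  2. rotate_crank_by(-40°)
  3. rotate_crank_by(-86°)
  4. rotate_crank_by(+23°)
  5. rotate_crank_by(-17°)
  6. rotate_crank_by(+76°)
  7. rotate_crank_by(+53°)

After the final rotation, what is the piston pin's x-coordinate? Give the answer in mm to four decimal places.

set_geometry: r = 19 mm, L = 145 mm, e = 7 mm; θ ← 0°
rotate_crank_by(-40°): θ ← 0° -40° = -40°
rotate_crank_by(-86°): θ ← -40° -86° = -126°
rotate_crank_by(+23°): θ ← -126° +23° = -103°
rotate_crank_by(-17°): θ ← -103° -17° = -120°
rotate_crank_by(+76°): θ ← -120° +76° = -44°
rotate_crank_by(+53°): θ ← -44° +53° = 9°
crank pin P = (r cos θ, r sin θ) = (18.766078, 2.972255)
h = r sin θ − e = 2.972255 − 7 = -4.027745
x = r cos θ + √(L² − h²) = 18.766078 + √(21025.0 − 16.2227) = 18.766078 + 144.944049 = 163.710127

163.7101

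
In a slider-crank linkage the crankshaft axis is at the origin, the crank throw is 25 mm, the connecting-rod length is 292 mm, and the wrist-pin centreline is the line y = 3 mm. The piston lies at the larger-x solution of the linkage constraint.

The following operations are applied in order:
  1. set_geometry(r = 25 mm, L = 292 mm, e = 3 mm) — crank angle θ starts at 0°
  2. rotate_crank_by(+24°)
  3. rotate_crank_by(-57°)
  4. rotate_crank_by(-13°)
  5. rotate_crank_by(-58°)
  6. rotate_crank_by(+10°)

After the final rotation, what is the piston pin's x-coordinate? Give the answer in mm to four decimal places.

288.9164

set_geometry: r = 25 mm, L = 292 mm, e = 3 mm; θ ← 0°
rotate_crank_by(+24°): θ ← 0° +24° = 24°
rotate_crank_by(-57°): θ ← 24° -57° = -33°
rotate_crank_by(-13°): θ ← -33° -13° = -46°
rotate_crank_by(-58°): θ ← -46° -58° = -104°
rotate_crank_by(+10°): θ ← -104° +10° = -94°
crank pin P = (r cos θ, r sin θ) = (-1.743912, -24.939101)
h = r sin θ − e = -24.939101 − 3 = -27.939101
x = r cos θ + √(L² − h²) = -1.743912 + √(85264.0 − 780.5934) = -1.743912 + 290.660294 = 288.916382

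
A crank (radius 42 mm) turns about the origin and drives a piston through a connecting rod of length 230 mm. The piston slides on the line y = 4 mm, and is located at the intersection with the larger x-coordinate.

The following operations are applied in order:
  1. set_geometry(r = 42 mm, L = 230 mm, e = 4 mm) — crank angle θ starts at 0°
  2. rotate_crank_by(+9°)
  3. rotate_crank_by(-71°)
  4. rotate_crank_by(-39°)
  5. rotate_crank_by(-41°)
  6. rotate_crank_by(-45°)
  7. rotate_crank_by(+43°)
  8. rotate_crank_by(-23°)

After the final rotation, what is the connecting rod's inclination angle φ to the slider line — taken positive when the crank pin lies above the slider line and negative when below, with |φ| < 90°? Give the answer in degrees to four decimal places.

-3.3520

set_geometry: r = 42 mm, L = 230 mm, e = 4 mm; θ ← 0°
rotate_crank_by(+9°): θ ← 0° +9° = 9°
rotate_crank_by(-71°): θ ← 9° -71° = -62°
rotate_crank_by(-39°): θ ← -62° -39° = -101°
rotate_crank_by(-41°): θ ← -101° -41° = -142°
rotate_crank_by(-45°): θ ← -142° -45° = -187°
rotate_crank_by(+43°): θ ← -187° +43° = -144°
rotate_crank_by(-23°): θ ← -144° -23° = -167°
crank pin P = (r cos θ, r sin θ) = (-40.923543, -9.447944)
h = r sin θ − e = -9.447944 − 4 = -13.447944
sin φ = h / L = -13.447944 / 230 = -0.05846932
φ = arcsin(-0.05846932) = -3.351957°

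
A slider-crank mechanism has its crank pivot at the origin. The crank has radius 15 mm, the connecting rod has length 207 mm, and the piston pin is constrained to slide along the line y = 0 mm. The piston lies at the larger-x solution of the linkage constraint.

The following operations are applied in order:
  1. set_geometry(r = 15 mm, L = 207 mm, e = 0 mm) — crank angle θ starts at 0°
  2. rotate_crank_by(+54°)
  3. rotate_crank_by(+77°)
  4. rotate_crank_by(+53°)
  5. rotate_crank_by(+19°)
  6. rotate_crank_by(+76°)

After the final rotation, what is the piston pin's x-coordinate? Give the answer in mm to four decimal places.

set_geometry: r = 15 mm, L = 207 mm, e = 0 mm; θ ← 0°
rotate_crank_by(+54°): θ ← 0° +54° = 54°
rotate_crank_by(+77°): θ ← 54° +77° = 131°
rotate_crank_by(+53°): θ ← 131° +53° = 184°
rotate_crank_by(+19°): θ ← 184° +19° = 203°
rotate_crank_by(+76°): θ ← 203° +76° = 279°
crank pin P = (r cos θ, r sin θ) = (2.346517, -14.815325)
h = r sin θ − e = -14.815325 − 0 = -14.815325
x = r cos θ + √(L² − h²) = 2.346517 + √(42849.0 − 219.4939) = 2.346517 + 206.469141 = 208.815658

208.8157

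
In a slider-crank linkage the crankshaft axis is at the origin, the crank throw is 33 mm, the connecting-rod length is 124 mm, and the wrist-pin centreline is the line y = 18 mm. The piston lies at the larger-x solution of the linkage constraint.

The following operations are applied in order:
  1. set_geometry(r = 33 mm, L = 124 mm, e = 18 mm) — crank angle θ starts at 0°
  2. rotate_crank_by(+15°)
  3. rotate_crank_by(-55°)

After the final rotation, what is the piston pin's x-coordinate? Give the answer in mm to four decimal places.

set_geometry: r = 33 mm, L = 124 mm, e = 18 mm; θ ← 0°
rotate_crank_by(+15°): θ ← 0° +15° = 15°
rotate_crank_by(-55°): θ ← 15° -55° = -40°
crank pin P = (r cos θ, r sin θ) = (25.279467, -21.211991)
h = r sin θ − e = -21.211991 − 18 = -39.211991
x = r cos θ + √(L² − h²) = 25.279467 + √(15376.0 − 1537.5802) = 25.279467 + 117.636813 = 142.916280

142.9163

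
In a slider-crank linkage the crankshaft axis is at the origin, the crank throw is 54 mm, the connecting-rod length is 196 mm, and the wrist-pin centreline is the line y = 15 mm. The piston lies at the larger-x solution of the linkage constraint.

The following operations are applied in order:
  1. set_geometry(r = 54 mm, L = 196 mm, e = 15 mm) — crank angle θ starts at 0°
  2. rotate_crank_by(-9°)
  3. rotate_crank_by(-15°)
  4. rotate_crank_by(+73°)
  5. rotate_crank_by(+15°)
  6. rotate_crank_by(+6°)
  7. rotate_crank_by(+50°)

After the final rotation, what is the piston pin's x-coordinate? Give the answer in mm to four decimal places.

set_geometry: r = 54 mm, L = 196 mm, e = 15 mm; θ ← 0°
rotate_crank_by(-9°): θ ← 0° -9° = -9°
rotate_crank_by(-15°): θ ← -9° -15° = -24°
rotate_crank_by(+73°): θ ← -24° +73° = 49°
rotate_crank_by(+15°): θ ← 49° +15° = 64°
rotate_crank_by(+6°): θ ← 64° +6° = 70°
rotate_crank_by(+50°): θ ← 70° +50° = 120°
crank pin P = (r cos θ, r sin θ) = (-27.000000, 46.765372)
h = r sin θ − e = 46.765372 − 15 = 31.765372
x = r cos θ + √(L² − h²) = -27.000000 + √(38416.0 − 1009.0388) = -27.000000 + 193.408793 = 166.408793

166.4088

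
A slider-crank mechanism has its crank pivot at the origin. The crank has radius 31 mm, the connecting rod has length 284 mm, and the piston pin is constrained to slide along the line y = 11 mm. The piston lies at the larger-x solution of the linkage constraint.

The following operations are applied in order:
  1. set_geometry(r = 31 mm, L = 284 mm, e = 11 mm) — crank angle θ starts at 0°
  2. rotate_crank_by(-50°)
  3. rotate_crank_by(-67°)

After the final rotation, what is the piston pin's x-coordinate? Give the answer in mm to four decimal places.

267.2880

set_geometry: r = 31 mm, L = 284 mm, e = 11 mm; θ ← 0°
rotate_crank_by(-50°): θ ← 0° -50° = -50°
rotate_crank_by(-67°): θ ← -50° -67° = -117°
crank pin P = (r cos θ, r sin θ) = (-14.073705, -27.621202)
h = r sin θ − e = -27.621202 − 11 = -38.621202
x = r cos θ + √(L² − h²) = -14.073705 + √(80656.0 − 1491.5973) = -14.073705 + 281.361694 = 267.287988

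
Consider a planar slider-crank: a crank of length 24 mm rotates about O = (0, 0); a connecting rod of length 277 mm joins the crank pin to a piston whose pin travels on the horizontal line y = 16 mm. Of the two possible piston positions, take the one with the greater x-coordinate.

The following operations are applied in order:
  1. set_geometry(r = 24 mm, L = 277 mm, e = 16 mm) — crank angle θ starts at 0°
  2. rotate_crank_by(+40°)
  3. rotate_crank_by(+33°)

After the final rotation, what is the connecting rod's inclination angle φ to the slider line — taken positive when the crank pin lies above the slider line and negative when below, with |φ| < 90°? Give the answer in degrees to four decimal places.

set_geometry: r = 24 mm, L = 277 mm, e = 16 mm; θ ← 0°
rotate_crank_by(+40°): θ ← 0° +40° = 40°
rotate_crank_by(+33°): θ ← 40° +33° = 73°
crank pin P = (r cos θ, r sin θ) = (7.016921, 22.951314)
h = r sin θ − e = 22.951314 − 16 = 6.951314
sin φ = h / L = 6.951314 / 277 = 0.02509500
φ = arcsin(0.02509500) = 1.437988°

1.4380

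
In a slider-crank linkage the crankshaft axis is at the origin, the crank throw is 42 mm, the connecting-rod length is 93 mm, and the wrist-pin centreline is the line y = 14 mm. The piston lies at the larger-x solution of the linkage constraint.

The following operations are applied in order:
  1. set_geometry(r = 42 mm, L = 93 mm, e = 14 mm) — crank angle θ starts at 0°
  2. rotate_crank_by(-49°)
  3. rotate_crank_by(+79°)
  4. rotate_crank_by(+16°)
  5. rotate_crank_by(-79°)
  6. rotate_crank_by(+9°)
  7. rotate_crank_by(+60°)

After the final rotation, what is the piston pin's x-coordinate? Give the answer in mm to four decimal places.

126.3626

set_geometry: r = 42 mm, L = 93 mm, e = 14 mm; θ ← 0°
rotate_crank_by(-49°): θ ← 0° -49° = -49°
rotate_crank_by(+79°): θ ← -49° +79° = 30°
rotate_crank_by(+16°): θ ← 30° +16° = 46°
rotate_crank_by(-79°): θ ← 46° -79° = -33°
rotate_crank_by(+9°): θ ← -33° +9° = -24°
rotate_crank_by(+60°): θ ← -24° +60° = 36°
crank pin P = (r cos θ, r sin θ) = (33.978714, 24.686981)
h = r sin θ − e = 24.686981 − 14 = 10.686981
x = r cos θ + √(L² − h²) = 33.978714 + √(8649.0 − 114.2116) = 33.978714 + 92.383919 = 126.362633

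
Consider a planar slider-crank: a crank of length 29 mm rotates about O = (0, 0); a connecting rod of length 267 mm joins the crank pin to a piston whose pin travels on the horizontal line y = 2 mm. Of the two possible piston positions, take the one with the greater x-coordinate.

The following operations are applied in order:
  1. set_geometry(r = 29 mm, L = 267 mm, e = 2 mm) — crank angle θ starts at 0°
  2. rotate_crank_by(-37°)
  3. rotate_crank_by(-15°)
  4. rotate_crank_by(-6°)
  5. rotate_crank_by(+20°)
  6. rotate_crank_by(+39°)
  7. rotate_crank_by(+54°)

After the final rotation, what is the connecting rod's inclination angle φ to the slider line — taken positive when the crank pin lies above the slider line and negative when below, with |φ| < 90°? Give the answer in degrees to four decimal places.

set_geometry: r = 29 mm, L = 267 mm, e = 2 mm; θ ← 0°
rotate_crank_by(-37°): θ ← 0° -37° = -37°
rotate_crank_by(-15°): θ ← -37° -15° = -52°
rotate_crank_by(-6°): θ ← -52° -6° = -58°
rotate_crank_by(+20°): θ ← -58° +20° = -38°
rotate_crank_by(+39°): θ ← -38° +39° = 1°
rotate_crank_by(+54°): θ ← 1° +54° = 55°
crank pin P = (r cos θ, r sin θ) = (16.633717, 23.755409)
h = r sin θ − e = 23.755409 − 2 = 21.755409
sin φ = h / L = 21.755409 / 267 = 0.08148093
φ = arcsin(0.08148093) = 4.673695°

4.6737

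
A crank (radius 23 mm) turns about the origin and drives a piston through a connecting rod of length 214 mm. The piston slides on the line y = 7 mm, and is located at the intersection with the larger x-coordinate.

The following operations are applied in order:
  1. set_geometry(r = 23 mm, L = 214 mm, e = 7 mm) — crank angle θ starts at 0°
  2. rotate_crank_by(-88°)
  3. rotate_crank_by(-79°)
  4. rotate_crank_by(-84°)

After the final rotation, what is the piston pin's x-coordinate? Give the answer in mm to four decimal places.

206.0032

set_geometry: r = 23 mm, L = 214 mm, e = 7 mm; θ ← 0°
rotate_crank_by(-88°): θ ← 0° -88° = -88°
rotate_crank_by(-79°): θ ← -88° -79° = -167°
rotate_crank_by(-84°): θ ← -167° -84° = -251°
crank pin P = (r cos θ, r sin θ) = (-7.488068, 21.746927)
h = r sin θ − e = 21.746927 − 7 = 14.746927
x = r cos θ + √(L² − h²) = -7.488068 + √(45796.0 − 217.4719) = -7.488068 + 213.491284 = 206.003216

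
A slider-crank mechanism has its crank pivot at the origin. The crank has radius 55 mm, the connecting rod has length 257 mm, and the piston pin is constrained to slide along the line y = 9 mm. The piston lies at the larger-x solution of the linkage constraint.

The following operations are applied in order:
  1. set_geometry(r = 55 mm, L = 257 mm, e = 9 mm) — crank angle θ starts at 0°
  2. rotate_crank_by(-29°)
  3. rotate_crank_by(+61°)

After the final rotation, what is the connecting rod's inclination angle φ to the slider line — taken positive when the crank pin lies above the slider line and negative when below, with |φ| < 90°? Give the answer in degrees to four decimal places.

set_geometry: r = 55 mm, L = 257 mm, e = 9 mm; θ ← 0°
rotate_crank_by(-29°): θ ← 0° -29° = -29°
rotate_crank_by(+61°): θ ← -29° +61° = 32°
crank pin P = (r cos θ, r sin θ) = (46.642645, 29.145560)
h = r sin θ − e = 29.145560 − 9 = 20.145560
sin φ = h / L = 20.145560 / 257 = 0.07838739
φ = arcsin(0.07838739) = 4.495879°

4.4959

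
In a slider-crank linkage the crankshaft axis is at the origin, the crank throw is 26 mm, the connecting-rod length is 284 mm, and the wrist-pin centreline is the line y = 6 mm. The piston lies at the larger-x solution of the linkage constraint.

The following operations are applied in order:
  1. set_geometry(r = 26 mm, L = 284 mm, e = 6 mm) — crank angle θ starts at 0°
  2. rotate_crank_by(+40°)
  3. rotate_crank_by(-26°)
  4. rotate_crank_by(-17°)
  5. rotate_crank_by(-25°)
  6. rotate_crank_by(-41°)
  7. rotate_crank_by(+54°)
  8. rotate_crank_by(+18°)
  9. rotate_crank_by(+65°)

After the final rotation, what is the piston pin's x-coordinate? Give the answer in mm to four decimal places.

293.1620

set_geometry: r = 26 mm, L = 284 mm, e = 6 mm; θ ← 0°
rotate_crank_by(+40°): θ ← 0° +40° = 40°
rotate_crank_by(-26°): θ ← 40° -26° = 14°
rotate_crank_by(-17°): θ ← 14° -17° = -3°
rotate_crank_by(-25°): θ ← -3° -25° = -28°
rotate_crank_by(-41°): θ ← -28° -41° = -69°
rotate_crank_by(+54°): θ ← -69° +54° = -15°
rotate_crank_by(+18°): θ ← -15° +18° = 3°
rotate_crank_by(+65°): θ ← 3° +65° = 68°
crank pin P = (r cos θ, r sin θ) = (9.739771, 24.106780)
h = r sin θ − e = 24.106780 − 6 = 18.106780
x = r cos θ + √(L² − h²) = 9.739771 + √(80656.0 − 327.8555) = 9.739771 + 283.422202 = 293.161973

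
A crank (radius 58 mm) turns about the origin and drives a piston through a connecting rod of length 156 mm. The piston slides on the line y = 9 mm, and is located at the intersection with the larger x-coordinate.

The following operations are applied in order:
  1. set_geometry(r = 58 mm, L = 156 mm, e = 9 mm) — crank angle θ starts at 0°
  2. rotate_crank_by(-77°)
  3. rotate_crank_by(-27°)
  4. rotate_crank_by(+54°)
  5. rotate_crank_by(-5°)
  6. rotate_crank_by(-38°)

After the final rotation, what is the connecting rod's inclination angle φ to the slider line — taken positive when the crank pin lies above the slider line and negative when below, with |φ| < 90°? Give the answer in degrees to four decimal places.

set_geometry: r = 58 mm, L = 156 mm, e = 9 mm; θ ← 0°
rotate_crank_by(-77°): θ ← 0° -77° = -77°
rotate_crank_by(-27°): θ ← -77° -27° = -104°
rotate_crank_by(+54°): θ ← -104° +54° = -50°
rotate_crank_by(-5°): θ ← -50° -5° = -55°
rotate_crank_by(-38°): θ ← -55° -38° = -93°
crank pin P = (r cos θ, r sin θ) = (-3.035485, -57.920513)
h = r sin θ − e = -57.920513 − 9 = -66.920513
sin φ = h / L = -66.920513 / 156 = -0.42897765
φ = arcsin(-0.42897765) = -25.402697°

-25.4027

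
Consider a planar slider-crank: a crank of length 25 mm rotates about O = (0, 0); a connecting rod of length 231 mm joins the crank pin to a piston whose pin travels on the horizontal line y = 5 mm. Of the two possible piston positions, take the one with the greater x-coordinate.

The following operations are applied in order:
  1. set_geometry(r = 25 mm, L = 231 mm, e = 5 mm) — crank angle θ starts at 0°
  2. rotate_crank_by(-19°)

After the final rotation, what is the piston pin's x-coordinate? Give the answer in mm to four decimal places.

set_geometry: r = 25 mm, L = 231 mm, e = 5 mm; θ ← 0°
rotate_crank_by(-19°): θ ← 0° -19° = -19°
crank pin P = (r cos θ, r sin θ) = (23.637964, -8.139204)
h = r sin θ − e = -8.139204 − 5 = -13.139204
x = r cos θ + √(L² − h²) = 23.637964 + √(53361.0 − 172.6387) = 23.637964 + 230.626020 = 254.263985

254.2640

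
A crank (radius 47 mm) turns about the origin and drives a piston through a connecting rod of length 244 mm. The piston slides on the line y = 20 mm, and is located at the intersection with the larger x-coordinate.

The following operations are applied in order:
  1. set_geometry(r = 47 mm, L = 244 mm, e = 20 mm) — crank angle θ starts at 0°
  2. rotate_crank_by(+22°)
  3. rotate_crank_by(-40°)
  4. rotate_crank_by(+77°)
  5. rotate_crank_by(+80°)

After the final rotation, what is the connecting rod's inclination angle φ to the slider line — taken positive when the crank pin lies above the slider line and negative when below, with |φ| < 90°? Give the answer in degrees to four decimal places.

2.5450

set_geometry: r = 47 mm, L = 244 mm, e = 20 mm; θ ← 0°
rotate_crank_by(+22°): θ ← 0° +22° = 22°
rotate_crank_by(-40°): θ ← 22° -40° = -18°
rotate_crank_by(+77°): θ ← -18° +77° = 59°
rotate_crank_by(+80°): θ ← 59° +80° = 139°
crank pin P = (r cos θ, r sin θ) = (-35.471350, 30.834774)
h = r sin θ − e = 30.834774 − 20 = 10.834774
sin φ = h / L = 10.834774 / 244 = 0.04440481
φ = arcsin(0.04440481) = 2.545045°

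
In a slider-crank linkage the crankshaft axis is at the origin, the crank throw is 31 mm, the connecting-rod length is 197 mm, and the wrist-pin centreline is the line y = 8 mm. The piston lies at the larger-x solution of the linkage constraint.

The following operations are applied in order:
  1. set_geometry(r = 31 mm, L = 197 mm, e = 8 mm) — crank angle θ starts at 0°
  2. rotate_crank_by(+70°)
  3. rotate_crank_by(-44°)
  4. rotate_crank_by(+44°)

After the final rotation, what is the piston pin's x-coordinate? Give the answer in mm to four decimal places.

206.4661

set_geometry: r = 31 mm, L = 197 mm, e = 8 mm; θ ← 0°
rotate_crank_by(+70°): θ ← 0° +70° = 70°
rotate_crank_by(-44°): θ ← 70° -44° = 26°
rotate_crank_by(+44°): θ ← 26° +44° = 70°
crank pin P = (r cos θ, r sin θ) = (10.602624, 29.130471)
h = r sin θ − e = 29.130471 − 8 = 21.130471
x = r cos θ + √(L² − h²) = 10.602624 + √(38809.0 − 446.4968) = 10.602624 + 195.863481 = 206.466105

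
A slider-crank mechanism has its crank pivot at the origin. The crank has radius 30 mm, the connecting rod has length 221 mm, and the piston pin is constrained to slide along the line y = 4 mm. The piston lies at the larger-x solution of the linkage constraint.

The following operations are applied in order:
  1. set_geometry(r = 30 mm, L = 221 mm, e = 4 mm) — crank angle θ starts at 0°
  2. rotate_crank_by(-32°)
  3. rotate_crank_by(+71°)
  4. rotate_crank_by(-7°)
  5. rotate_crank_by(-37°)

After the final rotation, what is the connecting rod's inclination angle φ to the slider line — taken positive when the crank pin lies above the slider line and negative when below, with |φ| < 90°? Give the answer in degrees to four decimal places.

-1.7152

set_geometry: r = 30 mm, L = 221 mm, e = 4 mm; θ ← 0°
rotate_crank_by(-32°): θ ← 0° -32° = -32°
rotate_crank_by(+71°): θ ← -32° +71° = 39°
rotate_crank_by(-7°): θ ← 39° -7° = 32°
rotate_crank_by(-37°): θ ← 32° -37° = -5°
crank pin P = (r cos θ, r sin θ) = (29.885841, -2.614672)
h = r sin θ − e = -2.614672 − 4 = -6.614672
sin φ = h / L = -6.614672 / 221 = -0.02993064
φ = arcsin(-0.02993064) = -1.715156°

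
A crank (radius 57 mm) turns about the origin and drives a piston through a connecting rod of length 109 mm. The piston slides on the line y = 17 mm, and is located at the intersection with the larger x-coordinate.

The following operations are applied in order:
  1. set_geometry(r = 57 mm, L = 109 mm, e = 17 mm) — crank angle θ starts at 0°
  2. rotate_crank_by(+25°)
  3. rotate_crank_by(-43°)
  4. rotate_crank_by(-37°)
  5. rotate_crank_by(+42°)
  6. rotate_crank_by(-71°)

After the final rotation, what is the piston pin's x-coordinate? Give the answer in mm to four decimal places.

set_geometry: r = 57 mm, L = 109 mm, e = 17 mm; θ ← 0°
rotate_crank_by(+25°): θ ← 0° +25° = 25°
rotate_crank_by(-43°): θ ← 25° -43° = -18°
rotate_crank_by(-37°): θ ← -18° -37° = -55°
rotate_crank_by(+42°): θ ← -55° +42° = -13°
rotate_crank_by(-71°): θ ← -13° -71° = -84°
crank pin P = (r cos θ, r sin θ) = (5.958122, -56.687748)
h = r sin θ − e = -56.687748 − 17 = -73.687748
x = r cos θ + √(L² − h²) = 5.958122 + √(11881.0 − 5429.8842) = 5.958122 + 80.318838 = 86.276961

86.2770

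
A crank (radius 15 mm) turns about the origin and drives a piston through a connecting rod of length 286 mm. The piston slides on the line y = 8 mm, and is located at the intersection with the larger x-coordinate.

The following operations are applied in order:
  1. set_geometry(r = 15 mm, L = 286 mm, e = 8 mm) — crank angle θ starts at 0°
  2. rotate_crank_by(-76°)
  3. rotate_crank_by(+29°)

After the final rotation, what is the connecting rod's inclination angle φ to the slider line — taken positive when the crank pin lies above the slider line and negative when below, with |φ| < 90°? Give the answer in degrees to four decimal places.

set_geometry: r = 15 mm, L = 286 mm, e = 8 mm; θ ← 0°
rotate_crank_by(-76°): θ ← 0° -76° = -76°
rotate_crank_by(+29°): θ ← -76° +29° = -47°
crank pin P = (r cos θ, r sin θ) = (10.229975, -10.970306)
h = r sin θ − e = -10.970306 − 8 = -18.970306
sin φ = h / L = -18.970306 / 286 = -0.06632974
φ = arcsin(-0.06632974) = -3.803206°

-3.8032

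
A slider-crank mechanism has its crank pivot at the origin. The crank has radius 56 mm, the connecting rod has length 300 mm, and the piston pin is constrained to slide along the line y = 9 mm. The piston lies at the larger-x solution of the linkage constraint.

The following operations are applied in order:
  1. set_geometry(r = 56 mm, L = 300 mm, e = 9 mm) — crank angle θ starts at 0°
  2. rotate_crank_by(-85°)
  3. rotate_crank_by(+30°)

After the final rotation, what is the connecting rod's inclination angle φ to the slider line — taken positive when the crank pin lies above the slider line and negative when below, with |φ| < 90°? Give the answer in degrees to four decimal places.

-10.5392

set_geometry: r = 56 mm, L = 300 mm, e = 9 mm; θ ← 0°
rotate_crank_by(-85°): θ ← 0° -85° = -85°
rotate_crank_by(+30°): θ ← -85° +30° = -55°
crank pin P = (r cos θ, r sin θ) = (32.120280, -45.872514)
h = r sin θ − e = -45.872514 − 9 = -54.872514
sin φ = h / L = -54.872514 / 300 = -0.18290838
φ = arcsin(-0.18290838) = -10.539211°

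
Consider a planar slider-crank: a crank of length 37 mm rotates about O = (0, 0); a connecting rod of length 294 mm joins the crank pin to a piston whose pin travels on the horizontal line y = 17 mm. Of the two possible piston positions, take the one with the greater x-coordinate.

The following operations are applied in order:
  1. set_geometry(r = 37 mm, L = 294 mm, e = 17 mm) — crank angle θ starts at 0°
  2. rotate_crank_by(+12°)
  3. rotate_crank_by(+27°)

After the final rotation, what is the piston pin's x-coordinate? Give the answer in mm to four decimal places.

set_geometry: r = 37 mm, L = 294 mm, e = 17 mm; θ ← 0°
rotate_crank_by(+12°): θ ← 0° +12° = 12°
rotate_crank_by(+27°): θ ← 12° +27° = 39°
crank pin P = (r cos θ, r sin θ) = (28.754401, 23.284854)
h = r sin θ − e = 23.284854 − 17 = 6.284854
x = r cos θ + √(L² − h²) = 28.754401 + √(86436.0 − 39.4994) = 28.754401 + 293.932816 = 322.687217

322.6872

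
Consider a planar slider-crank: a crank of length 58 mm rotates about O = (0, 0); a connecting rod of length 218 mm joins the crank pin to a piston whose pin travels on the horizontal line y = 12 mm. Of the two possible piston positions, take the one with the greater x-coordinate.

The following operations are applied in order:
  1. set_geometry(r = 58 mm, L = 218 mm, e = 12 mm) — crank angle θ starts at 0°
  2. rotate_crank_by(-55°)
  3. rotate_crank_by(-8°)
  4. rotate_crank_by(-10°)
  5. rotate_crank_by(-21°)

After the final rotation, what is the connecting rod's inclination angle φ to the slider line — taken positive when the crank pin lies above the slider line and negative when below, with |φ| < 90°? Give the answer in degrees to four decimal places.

-18.6903

set_geometry: r = 58 mm, L = 218 mm, e = 12 mm; θ ← 0°
rotate_crank_by(-55°): θ ← 0° -55° = -55°
rotate_crank_by(-8°): θ ← -55° -8° = -63°
rotate_crank_by(-10°): θ ← -63° -10° = -73°
rotate_crank_by(-21°): θ ← -73° -21° = -94°
crank pin P = (r cos θ, r sin θ) = (-4.045875, -57.858715)
h = r sin θ − e = -57.858715 − 12 = -69.858715
sin φ = h / L = -69.858715 / 218 = -0.32045282
φ = arcsin(-0.32045282) = -18.690312°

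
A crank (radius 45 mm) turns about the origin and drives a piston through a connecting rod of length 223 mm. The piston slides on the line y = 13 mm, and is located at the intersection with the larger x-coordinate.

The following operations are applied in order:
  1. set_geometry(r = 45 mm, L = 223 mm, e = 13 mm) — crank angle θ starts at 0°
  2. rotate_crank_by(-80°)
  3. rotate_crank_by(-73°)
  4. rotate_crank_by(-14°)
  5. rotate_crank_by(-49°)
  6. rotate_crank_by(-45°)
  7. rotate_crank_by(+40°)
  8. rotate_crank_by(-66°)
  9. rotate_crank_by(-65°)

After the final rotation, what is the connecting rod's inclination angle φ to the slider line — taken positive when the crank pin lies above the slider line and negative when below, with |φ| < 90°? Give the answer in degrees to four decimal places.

set_geometry: r = 45 mm, L = 223 mm, e = 13 mm; θ ← 0°
rotate_crank_by(-80°): θ ← 0° -80° = -80°
rotate_crank_by(-73°): θ ← -80° -73° = -153°
rotate_crank_by(-14°): θ ← -153° -14° = -167°
rotate_crank_by(-49°): θ ← -167° -49° = -216°
rotate_crank_by(-45°): θ ← -216° -45° = -261°
rotate_crank_by(+40°): θ ← -261° +40° = -221°
rotate_crank_by(-66°): θ ← -221° -66° = -287°
rotate_crank_by(-65°): θ ← -287° -65° = -352°
crank pin P = (r cos θ, r sin θ) = (44.562063, 6.262790)
h = r sin θ − e = 6.262790 − 13 = -6.737210
sin φ = h / L = -6.737210 / 223 = -0.03021171
φ = arcsin(-0.03021171) = -1.731267°

-1.7313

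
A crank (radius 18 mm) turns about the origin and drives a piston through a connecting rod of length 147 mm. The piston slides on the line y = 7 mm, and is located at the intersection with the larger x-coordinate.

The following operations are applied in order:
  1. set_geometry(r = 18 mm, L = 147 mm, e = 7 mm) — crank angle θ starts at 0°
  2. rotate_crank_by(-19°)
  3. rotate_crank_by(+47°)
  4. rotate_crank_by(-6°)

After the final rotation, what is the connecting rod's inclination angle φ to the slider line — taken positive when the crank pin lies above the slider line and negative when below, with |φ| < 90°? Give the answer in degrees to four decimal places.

set_geometry: r = 18 mm, L = 147 mm, e = 7 mm; θ ← 0°
rotate_crank_by(-19°): θ ← 0° -19° = -19°
rotate_crank_by(+47°): θ ← -19° +47° = 28°
rotate_crank_by(-6°): θ ← 28° -6° = 22°
crank pin P = (r cos θ, r sin θ) = (16.689309, 6.742919)
h = r sin θ − e = 6.742919 − 7 = -0.257081
sin φ = h / L = -0.257081 / 147 = -0.00174885
φ = arcsin(-0.00174885) = -0.100202°

-0.1002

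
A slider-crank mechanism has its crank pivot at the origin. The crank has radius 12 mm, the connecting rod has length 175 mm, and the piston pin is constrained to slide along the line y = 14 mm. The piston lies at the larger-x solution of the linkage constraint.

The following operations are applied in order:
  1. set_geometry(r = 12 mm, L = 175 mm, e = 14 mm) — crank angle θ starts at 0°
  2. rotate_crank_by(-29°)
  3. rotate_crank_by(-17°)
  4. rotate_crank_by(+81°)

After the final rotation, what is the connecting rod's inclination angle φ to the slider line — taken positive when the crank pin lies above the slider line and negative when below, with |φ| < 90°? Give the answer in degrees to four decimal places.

set_geometry: r = 12 mm, L = 175 mm, e = 14 mm; θ ← 0°
rotate_crank_by(-29°): θ ← 0° -29° = -29°
rotate_crank_by(-17°): θ ← -29° -17° = -46°
rotate_crank_by(+81°): θ ← -46° +81° = 35°
crank pin P = (r cos θ, r sin θ) = (9.829825, 6.882917)
h = r sin θ − e = 6.882917 − 14 = -7.117083
sin φ = h / L = -7.117083 / 175 = -0.04066904
φ = arcsin(-0.04066904) = -2.330807°

-2.3308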